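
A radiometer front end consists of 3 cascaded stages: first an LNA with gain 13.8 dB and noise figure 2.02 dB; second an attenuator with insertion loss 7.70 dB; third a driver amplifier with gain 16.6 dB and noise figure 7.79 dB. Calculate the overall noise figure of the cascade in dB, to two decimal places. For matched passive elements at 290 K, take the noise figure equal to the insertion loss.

4.81 dB

Convert to linear (a loss of L dB is a gain of −L dB): F_i = 10^(NF_i/10), G_i = 10^(G_i,dB/10)
  Stage 1: F_1 = 10^(2.02/10) = 1.592, G_1 = 10^(13.8/10) = 23.99
  Stage 2: F_2 = 10^(7.70/10) = 5.888, G_2 = 10^(−7.70/10) = 0.1698
  Stage 3: F_3 = 10^(7.79/10) = 6.012, G_3 = 10^(16.6/10) = 45.71
Friis cascade:
  F = 1.592 + (5.888 − 1)/23.99 + (6.012 − 1)/4.074 = 3.026
NF = 10 log₁₀(3.026) = 4.81 dB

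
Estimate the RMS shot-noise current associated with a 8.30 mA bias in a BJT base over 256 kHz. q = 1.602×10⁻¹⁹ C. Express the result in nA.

26.1 nA

I_n = √(2qI·B)
2qI·B = 2 × 1.602×10⁻¹⁹ × 8.30×10⁻³ × 2.56×10⁵ = 6.81×10⁻¹⁶ A²
I_n = √(6.81×10⁻¹⁶) = 2.61×10⁻⁸ A = 26.1 nA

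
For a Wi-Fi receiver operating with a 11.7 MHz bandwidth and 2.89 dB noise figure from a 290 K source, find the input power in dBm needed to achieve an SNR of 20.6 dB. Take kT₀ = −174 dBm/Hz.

Sensitivity = −174 + 10 log₁₀(B) + NF + SNR_min
= −174 + 70.68 + 2.89 + 20.6
= −79.83 dBm → −79.8 dBm

−79.8 dBm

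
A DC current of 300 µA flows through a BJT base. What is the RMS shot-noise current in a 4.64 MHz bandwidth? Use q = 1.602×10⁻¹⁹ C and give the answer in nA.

I_n = √(2qI·B)
2qI·B = 2 × 1.602×10⁻¹⁹ × 3.00×10⁻⁴ × 4.64×10⁶ = 4.46×10⁻¹⁶ A²
I_n = √(4.46×10⁻¹⁶) = 2.11×10⁻⁸ A = 21.1 nA

21.1 nA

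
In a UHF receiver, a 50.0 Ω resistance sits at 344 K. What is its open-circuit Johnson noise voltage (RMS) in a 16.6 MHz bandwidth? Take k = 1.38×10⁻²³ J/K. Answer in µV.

V_n = √(4kTRB)
4kTRB = 4 × 1.38×10⁻²³ × 344 × 5.00×10¹ × 1.66×10⁷ = 1.58×10⁻¹¹ V²
V_n = √(1.58×10⁻¹¹) = 3.97×10⁻⁶ V = 3.97 µV

3.97 µV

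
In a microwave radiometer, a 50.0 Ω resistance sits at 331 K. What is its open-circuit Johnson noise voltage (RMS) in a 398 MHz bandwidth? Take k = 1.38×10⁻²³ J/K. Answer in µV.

V_n = √(4kTRB)
4kTRB = 4 × 1.38×10⁻²³ × 331 × 5.00×10¹ × 3.98×10⁸ = 3.64×10⁻¹⁰ V²
V_n = √(3.64×10⁻¹⁰) = 1.91×10⁻⁵ V = 19.1 µV

19.1 µV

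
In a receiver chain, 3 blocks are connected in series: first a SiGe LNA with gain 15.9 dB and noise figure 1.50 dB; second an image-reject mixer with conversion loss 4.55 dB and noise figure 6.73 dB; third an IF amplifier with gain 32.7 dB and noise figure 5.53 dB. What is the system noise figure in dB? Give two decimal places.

Convert to linear (a loss of L dB is a gain of −L dB): F_i = 10^(NF_i/10), G_i = 10^(G_i,dB/10)
  Stage 1: F_1 = 10^(1.50/10) = 1.413, G_1 = 10^(15.9/10) = 38.90
  Stage 2: F_2 = 10^(6.73/10) = 4.710, G_2 = 10^(−4.55/10) = 0.3508
  Stage 3: F_3 = 10^(5.53/10) = 3.573, G_3 = 10^(32.7/10) = 1862
Friis cascade:
  F = 1.413 + (4.710 − 1)/38.90 + (3.573 − 1)/13.65 = 1.696
NF = 10 log₁₀(1.696) = 2.30 dB

2.30 dB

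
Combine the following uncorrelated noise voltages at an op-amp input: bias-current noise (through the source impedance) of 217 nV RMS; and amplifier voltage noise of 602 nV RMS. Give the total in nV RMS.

Uncorrelated sources add in power (mean-square): V_tot = √(ΣV_i²)
V_tot = √[(2.17×10⁻⁷)² + (6.02×10⁻⁷)²] = 6.40×10⁻⁷ V = 640 nV

640 nV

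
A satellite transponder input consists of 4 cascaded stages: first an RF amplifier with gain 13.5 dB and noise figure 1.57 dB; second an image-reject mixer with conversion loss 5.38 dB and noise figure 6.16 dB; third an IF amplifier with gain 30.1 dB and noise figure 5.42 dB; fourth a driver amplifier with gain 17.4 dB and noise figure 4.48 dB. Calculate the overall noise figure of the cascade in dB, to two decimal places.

2.92 dB

Convert to linear (a loss of L dB is a gain of −L dB): F_i = 10^(NF_i/10), G_i = 10^(G_i,dB/10)
  Stage 1: F_1 = 10^(1.57/10) = 1.435, G_1 = 10^(13.5/10) = 22.39
  Stage 2: F_2 = 10^(6.16/10) = 4.130, G_2 = 10^(−5.38/10) = 0.2897
  Stage 3: F_3 = 10^(5.42/10) = 3.483, G_3 = 10^(30.1/10) = 1023
  Stage 4: F_4 = 10^(4.48/10) = 2.805, G_4 = 10^(17.4/10) = 54.95
Friis cascade:
  F = 1.435 + (4.130 − 1)/22.39 + (3.483 − 1)/6.486 + (2.805 − 1)/6637 = 1.958
NF = 10 log₁₀(1.958) = 2.92 dB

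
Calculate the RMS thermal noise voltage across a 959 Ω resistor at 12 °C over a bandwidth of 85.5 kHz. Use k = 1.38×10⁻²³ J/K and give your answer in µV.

T = 12 °C + 273.15 = 285.15 K
V_n = √(4kTRB)
4kTRB = 4 × 1.38×10⁻²³ × 285.15 × 9.59×10² × 8.55×10⁴ = 1.29×10⁻¹² V²
V_n = √(1.29×10⁻¹²) = 1.14×10⁻⁶ V = 1.14 µV

1.14 µV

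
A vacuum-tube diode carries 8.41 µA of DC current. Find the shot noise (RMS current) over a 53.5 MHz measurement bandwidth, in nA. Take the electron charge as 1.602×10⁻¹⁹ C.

I_n = √(2qI·B)
2qI·B = 2 × 1.602×10⁻¹⁹ × 8.41×10⁻⁶ × 5.35×10⁷ = 1.44×10⁻¹⁶ A²
I_n = √(1.44×10⁻¹⁶) = 1.20×10⁻⁸ A = 12.0 nA

12.0 nA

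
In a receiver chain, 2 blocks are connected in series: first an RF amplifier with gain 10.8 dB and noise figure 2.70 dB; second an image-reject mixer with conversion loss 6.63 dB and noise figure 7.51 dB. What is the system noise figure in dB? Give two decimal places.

3.52 dB

Convert to linear (a loss of L dB is a gain of −L dB): F_i = 10^(NF_i/10), G_i = 10^(G_i,dB/10)
  Stage 1: F_1 = 10^(2.70/10) = 1.862, G_1 = 10^(10.8/10) = 12.02
  Stage 2: F_2 = 10^(7.51/10) = 5.636, G_2 = 10^(−6.63/10) = 0.2173
Friis cascade:
  F = 1.862 + (5.636 − 1)/12.02 = 2.248
NF = 10 log₁₀(2.248) = 3.52 dB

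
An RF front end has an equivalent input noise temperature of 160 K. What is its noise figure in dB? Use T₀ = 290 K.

F = 1 + T_e/T₀ = 1 + 160/290 = 1.55172
NF = 10 log₁₀(1.55172) = 1.91 dB

1.91 dB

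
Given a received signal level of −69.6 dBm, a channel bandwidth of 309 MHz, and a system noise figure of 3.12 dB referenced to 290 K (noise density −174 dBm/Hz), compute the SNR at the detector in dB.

Noise floor: N = −174 + 10 log₁₀(B) + NF
10 log₁₀(3.09×10⁸) = 84.9 dB
N = −174 + 84.9 + 3.12 = −85.98 dBm
SNR = P_sig − N = −69.6 − (−85.98) = 16.38 dB → 16.4 dB

16.4 dB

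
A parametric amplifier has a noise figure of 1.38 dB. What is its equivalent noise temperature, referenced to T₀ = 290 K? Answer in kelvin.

F = 10^(1.38/10) = 1.37404
T_e = (F − 1)·T₀ = (1.37404 − 1) × 290 = 108 K

108 K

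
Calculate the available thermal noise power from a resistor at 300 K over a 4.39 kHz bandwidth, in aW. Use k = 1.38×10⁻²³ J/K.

18.2 aW

P_n = kTB = 1.38×10⁻²³ × 300 × 4.39×10³ = 1.82×10⁻¹⁷ W = 18.2 aW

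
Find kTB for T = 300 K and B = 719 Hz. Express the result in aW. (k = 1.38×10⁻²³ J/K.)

P_n = kTB = 1.38×10⁻²³ × 300 × 7.19×10² = 2.98×10⁻¹⁸ W = 2.98 aW

2.98 aW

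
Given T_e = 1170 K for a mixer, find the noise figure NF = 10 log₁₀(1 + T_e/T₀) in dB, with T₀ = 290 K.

7.02 dB

F = 1 + T_e/T₀ = 1 + 1170/290 = 5.03448
NF = 10 log₁₀(5.03448) = 7.02 dB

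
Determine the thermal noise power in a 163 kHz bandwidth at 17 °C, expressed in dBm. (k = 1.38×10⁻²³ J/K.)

−121.9 dBm

T = 17 °C + 273.15 = 290.15 K
P_n = kTB = 1.38×10⁻²³ × 290.15 × 1.63×10⁵ = 6.53×10⁻¹⁶ W
In dBm: 10 log₁₀(6.53×10⁻¹⁶ / 10⁻³) = −121.9 dBm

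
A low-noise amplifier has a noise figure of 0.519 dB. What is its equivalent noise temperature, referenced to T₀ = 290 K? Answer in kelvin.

F = 10^(0.519/10) = 1.12694
T_e = (F − 1)·T₀ = (1.12694 − 1) × 290 = 36.8 K

36.8 K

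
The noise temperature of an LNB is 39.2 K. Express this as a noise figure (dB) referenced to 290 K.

F = 1 + T_e/T₀ = 1 + 39.2/290 = 1.13517
NF = 10 log₁₀(1.13517) = 0.551 dB

0.551 dB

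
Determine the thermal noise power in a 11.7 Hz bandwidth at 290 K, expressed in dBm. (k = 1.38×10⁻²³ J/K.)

P_n = kTB = 1.38×10⁻²³ × 290 × 1.17×10¹ = 4.68×10⁻²⁰ W
In dBm: 10 log₁₀(4.68×10⁻²⁰ / 10⁻³) = −163.3 dBm

−163.3 dBm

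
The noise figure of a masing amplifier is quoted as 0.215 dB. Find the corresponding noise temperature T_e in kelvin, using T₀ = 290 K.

F = 10^(0.215/10) = 1.05075
T_e = (F − 1)·T₀ = (1.05075 − 1) × 290 = 14.7 K

14.7 K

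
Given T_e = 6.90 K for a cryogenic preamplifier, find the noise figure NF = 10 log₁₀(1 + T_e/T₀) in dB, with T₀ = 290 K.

F = 1 + T_e/T₀ = 1 + 6.90/290 = 1.02379
NF = 10 log₁₀(1.02379) = 0.102 dB

0.102 dB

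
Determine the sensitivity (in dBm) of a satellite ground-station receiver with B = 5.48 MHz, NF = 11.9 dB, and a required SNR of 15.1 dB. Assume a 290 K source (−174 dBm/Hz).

Sensitivity = −174 + 10 log₁₀(B) + NF + SNR_min
= −174 + 67.39 + 11.9 + 15.1
= −79.61 dBm → −79.6 dBm

−79.6 dBm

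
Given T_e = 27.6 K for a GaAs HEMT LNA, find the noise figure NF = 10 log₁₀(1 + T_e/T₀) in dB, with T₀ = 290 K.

0.395 dB

F = 1 + T_e/T₀ = 1 + 27.6/290 = 1.09517
NF = 10 log₁₀(1.09517) = 0.395 dB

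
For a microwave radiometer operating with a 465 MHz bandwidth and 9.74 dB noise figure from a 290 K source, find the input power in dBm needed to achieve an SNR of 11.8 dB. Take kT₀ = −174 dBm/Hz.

−65.8 dBm

Sensitivity = −174 + 10 log₁₀(B) + NF + SNR_min
= −174 + 86.67 + 9.74 + 11.8
= −65.79 dBm → −65.8 dBm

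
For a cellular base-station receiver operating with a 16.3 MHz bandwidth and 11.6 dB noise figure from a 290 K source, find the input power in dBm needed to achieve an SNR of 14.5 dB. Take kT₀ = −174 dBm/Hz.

−75.8 dBm

Sensitivity = −174 + 10 log₁₀(B) + NF + SNR_min
= −174 + 72.12 + 11.6 + 14.5
= −75.78 dBm → −75.8 dBm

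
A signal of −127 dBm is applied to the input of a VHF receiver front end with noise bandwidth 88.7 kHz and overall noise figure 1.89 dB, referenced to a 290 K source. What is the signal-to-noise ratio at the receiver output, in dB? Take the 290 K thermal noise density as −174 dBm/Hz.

Noise floor: N = −174 + 10 log₁₀(B) + NF
10 log₁₀(8.87×10⁴) = 49.48 dB
N = −174 + 49.48 + 1.89 = −122.63 dBm
SNR = P_sig − N = −127 − (−122.63) = −4.37 dB → −4.4 dB

−4.4 dB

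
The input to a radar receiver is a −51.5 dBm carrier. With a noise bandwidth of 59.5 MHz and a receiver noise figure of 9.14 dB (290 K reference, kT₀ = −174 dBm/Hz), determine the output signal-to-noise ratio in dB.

Noise floor: N = −174 + 10 log₁₀(B) + NF
10 log₁₀(5.95×10⁷) = 77.75 dB
N = −174 + 77.75 + 9.14 = −87.11 dBm
SNR = P_sig − N = −51.5 − (−87.11) = 35.61 dB → 35.6 dB

35.6 dB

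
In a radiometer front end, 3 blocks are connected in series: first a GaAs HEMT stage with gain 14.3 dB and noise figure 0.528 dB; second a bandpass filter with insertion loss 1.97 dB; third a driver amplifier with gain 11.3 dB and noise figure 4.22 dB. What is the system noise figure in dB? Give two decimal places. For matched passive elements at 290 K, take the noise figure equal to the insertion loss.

Convert to linear (a loss of L dB is a gain of −L dB): F_i = 10^(NF_i/10), G_i = 10^(G_i,dB/10)
  Stage 1: F_1 = 10^(0.528/10) = 1.129, G_1 = 10^(14.3/10) = 26.92
  Stage 2: F_2 = 10^(1.97/10) = 1.574, G_2 = 10^(−1.97/10) = 0.6353
  Stage 3: F_3 = 10^(4.22/10) = 2.642, G_3 = 10^(11.3/10) = 13.49
Friis cascade:
  F = 1.129 + (1.574 − 1)/26.92 + (2.642 − 1)/17.10 = 1.247
NF = 10 log₁₀(1.247) = 0.96 dB

0.96 dB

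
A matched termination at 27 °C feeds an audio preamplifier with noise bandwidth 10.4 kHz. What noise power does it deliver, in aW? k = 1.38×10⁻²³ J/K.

T = 27 °C + 273.15 = 300.15 K
P_n = kTB = 1.38×10⁻²³ × 300.15 × 1.04×10⁴ = 4.31×10⁻¹⁷ W = 43.1 aW

43.1 aW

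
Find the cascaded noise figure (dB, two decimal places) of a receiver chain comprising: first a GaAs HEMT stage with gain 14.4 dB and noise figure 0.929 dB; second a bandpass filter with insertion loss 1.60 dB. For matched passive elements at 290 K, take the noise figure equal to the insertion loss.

0.99 dB

Convert to linear (a loss of L dB is a gain of −L dB): F_i = 10^(NF_i/10), G_i = 10^(G_i,dB/10)
  Stage 1: F_1 = 10^(0.929/10) = 1.239, G_1 = 10^(14.4/10) = 27.54
  Stage 2: F_2 = 10^(1.60/10) = 1.445, G_2 = 10^(−1.60/10) = 0.6918
Friis cascade:
  F = 1.239 + (1.445 − 1)/27.54 = 1.255
NF = 10 log₁₀(1.255) = 0.99 dB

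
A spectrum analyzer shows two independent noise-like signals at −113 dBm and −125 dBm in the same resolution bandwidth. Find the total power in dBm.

−112.7 dBm

Convert to linear, add, convert back:
P₁ = 5.01×10⁻¹⁵ W, P₂ = 3.16×10⁻¹⁶ W
P_tot = 5.33×10⁻¹⁵ W → 10 log₁₀(P_tot / 10⁻³) = −112.7 dBm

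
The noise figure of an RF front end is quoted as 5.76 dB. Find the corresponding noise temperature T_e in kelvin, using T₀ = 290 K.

802 K

F = 10^(5.76/10) = 3.76704
T_e = (F − 1)·T₀ = (3.76704 − 1) × 290 = 802 K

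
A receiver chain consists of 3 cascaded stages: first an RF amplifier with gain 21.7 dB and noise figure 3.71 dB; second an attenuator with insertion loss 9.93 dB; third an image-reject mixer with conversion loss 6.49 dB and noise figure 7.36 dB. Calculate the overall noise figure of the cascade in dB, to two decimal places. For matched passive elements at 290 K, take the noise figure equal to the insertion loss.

Convert to linear (a loss of L dB is a gain of −L dB): F_i = 10^(NF_i/10), G_i = 10^(G_i,dB/10)
  Stage 1: F_1 = 10^(3.71/10) = 2.350, G_1 = 10^(21.7/10) = 147.9
  Stage 2: F_2 = 10^(9.93/10) = 9.840, G_2 = 10^(−9.93/10) = 0.1016
  Stage 3: F_3 = 10^(7.36/10) = 5.445, G_3 = 10^(−6.49/10) = 0.2244
Friis cascade:
  F = 2.350 + (9.840 − 1)/147.9 + (5.445 − 1)/15.03 = 2.705
NF = 10 log₁₀(2.705) = 4.32 dB

4.32 dB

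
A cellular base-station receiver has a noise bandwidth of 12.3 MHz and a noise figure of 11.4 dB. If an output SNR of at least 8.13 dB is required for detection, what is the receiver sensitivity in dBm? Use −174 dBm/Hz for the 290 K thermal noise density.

Sensitivity = −174 + 10 log₁₀(B) + NF + SNR_min
= −174 + 70.9 + 11.4 + 8.13
= −83.57 dBm → −83.6 dBm

−83.6 dBm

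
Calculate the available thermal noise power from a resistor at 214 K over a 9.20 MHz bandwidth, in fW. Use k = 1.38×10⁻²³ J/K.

27.2 fW

P_n = kTB = 1.38×10⁻²³ × 214 × 9.20×10⁶ = 2.72×10⁻¹⁴ W = 27.2 fW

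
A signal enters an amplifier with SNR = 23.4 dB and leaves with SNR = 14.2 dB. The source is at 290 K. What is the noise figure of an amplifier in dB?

NF (dB) = SNR_in(dB) − SNR_out(dB) when the source is at T₀
NF = 23.4 − 14.2 = 9.2 dB

9.2 dB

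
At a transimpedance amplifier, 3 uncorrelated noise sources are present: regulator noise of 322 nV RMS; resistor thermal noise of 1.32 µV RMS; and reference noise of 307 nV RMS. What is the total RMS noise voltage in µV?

1.39 µV

Uncorrelated sources add in power (mean-square): V_tot = √(ΣV_i²)
V_tot = √[(3.22×10⁻⁷)² + (1.32×10⁻⁶)² + (3.07×10⁻⁷)²] = 1.39×10⁻⁶ V = 1.39 µV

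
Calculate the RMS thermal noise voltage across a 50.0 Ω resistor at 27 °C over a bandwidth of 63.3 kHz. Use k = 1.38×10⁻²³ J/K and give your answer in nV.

T = 27 °C + 273.15 = 300.15 K
V_n = √(4kTRB)
4kTRB = 4 × 1.38×10⁻²³ × 300.15 × 5.00×10¹ × 6.33×10⁴ = 5.24×10⁻¹⁴ V²
V_n = √(5.24×10⁻¹⁴) = 2.29×10⁻⁷ V = 229 nV

229 nV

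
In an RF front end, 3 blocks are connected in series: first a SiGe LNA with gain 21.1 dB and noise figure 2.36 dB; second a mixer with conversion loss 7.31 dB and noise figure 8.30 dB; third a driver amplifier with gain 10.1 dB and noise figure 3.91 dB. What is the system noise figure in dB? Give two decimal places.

Convert to linear (a loss of L dB is a gain of −L dB): F_i = 10^(NF_i/10), G_i = 10^(G_i,dB/10)
  Stage 1: F_1 = 10^(2.36/10) = 1.722, G_1 = 10^(21.1/10) = 128.8
  Stage 2: F_2 = 10^(8.30/10) = 6.761, G_2 = 10^(−7.31/10) = 0.1858
  Stage 3: F_3 = 10^(3.91/10) = 2.460, G_3 = 10^(10.1/10) = 10.23
Friis cascade:
  F = 1.722 + (6.761 − 1)/128.8 + (2.460 − 1)/23.93 = 1.828
NF = 10 log₁₀(1.828) = 2.62 dB

2.62 dB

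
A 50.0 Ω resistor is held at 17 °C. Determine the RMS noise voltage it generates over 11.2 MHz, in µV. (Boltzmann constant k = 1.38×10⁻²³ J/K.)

2.99 µV

T = 17 °C + 273.15 = 290.15 K
V_n = √(4kTRB)
4kTRB = 4 × 1.38×10⁻²³ × 290.15 × 5.00×10¹ × 1.12×10⁷ = 8.97×10⁻¹² V²
V_n = √(8.97×10⁻¹²) = 2.99×10⁻⁶ V = 2.99 µV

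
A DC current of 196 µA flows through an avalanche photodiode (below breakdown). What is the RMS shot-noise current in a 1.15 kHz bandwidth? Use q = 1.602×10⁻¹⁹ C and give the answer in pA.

269 pA

I_n = √(2qI·B)
2qI·B = 2 × 1.602×10⁻¹⁹ × 1.96×10⁻⁴ × 1.15×10³ = 7.22×10⁻²⁰ A²
I_n = √(7.22×10⁻²⁰) = 2.69×10⁻¹⁰ A = 269 pA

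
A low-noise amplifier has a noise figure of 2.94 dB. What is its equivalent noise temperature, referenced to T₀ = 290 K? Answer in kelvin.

281 K

F = 10^(2.94/10) = 1.96789
T_e = (F − 1)·T₀ = (1.96789 − 1) × 290 = 281 K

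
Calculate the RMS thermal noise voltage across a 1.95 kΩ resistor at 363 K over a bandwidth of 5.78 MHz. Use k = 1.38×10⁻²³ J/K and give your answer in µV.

V_n = √(4kTRB)
4kTRB = 4 × 1.38×10⁻²³ × 363 × 1.95×10³ × 5.78×10⁶ = 2.26×10⁻¹⁰ V²
V_n = √(2.26×10⁻¹⁰) = 1.50×10⁻⁵ V = 15.0 µV

15.0 µV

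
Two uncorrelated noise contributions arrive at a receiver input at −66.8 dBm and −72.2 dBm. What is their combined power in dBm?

−65.7 dBm

Convert to linear, add, convert back:
P₁ = 2.09×10⁻¹⁰ W, P₂ = 6.03×10⁻¹¹ W
P_tot = 2.69×10⁻¹⁰ W → 10 log₁₀(P_tot / 10⁻³) = −65.7 dBm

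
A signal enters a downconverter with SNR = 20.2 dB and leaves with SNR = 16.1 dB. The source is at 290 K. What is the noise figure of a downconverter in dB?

NF (dB) = SNR_in(dB) − SNR_out(dB) when the source is at T₀
NF = 20.2 − 16.1 = 4.1 dB

4.1 dB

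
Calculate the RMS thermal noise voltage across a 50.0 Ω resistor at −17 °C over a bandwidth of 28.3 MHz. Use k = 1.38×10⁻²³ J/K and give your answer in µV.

T = −17 °C + 273.15 = 256.15 K
V_n = √(4kTRB)
4kTRB = 4 × 1.38×10⁻²³ × 256.15 × 5.00×10¹ × 2.83×10⁷ = 2.00×10⁻¹¹ V²
V_n = √(2.00×10⁻¹¹) = 4.47×10⁻⁶ V = 4.47 µV

4.47 µV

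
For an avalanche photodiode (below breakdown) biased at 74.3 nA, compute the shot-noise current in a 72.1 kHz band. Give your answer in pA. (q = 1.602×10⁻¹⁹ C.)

I_n = √(2qI·B)
2qI·B = 2 × 1.602×10⁻¹⁹ × 7.43×10⁻⁸ × 7.21×10⁴ = 1.72×10⁻²¹ A²
I_n = √(1.72×10⁻²¹) = 4.14×10⁻¹¹ A = 41.4 pA

41.4 pA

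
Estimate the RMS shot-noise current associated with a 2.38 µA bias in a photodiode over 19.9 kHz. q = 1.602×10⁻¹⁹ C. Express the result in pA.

123 pA

I_n = √(2qI·B)
2qI·B = 2 × 1.602×10⁻¹⁹ × 2.38×10⁻⁶ × 1.99×10⁴ = 1.52×10⁻²⁰ A²
I_n = √(1.52×10⁻²⁰) = 1.23×10⁻¹⁰ A = 123 pA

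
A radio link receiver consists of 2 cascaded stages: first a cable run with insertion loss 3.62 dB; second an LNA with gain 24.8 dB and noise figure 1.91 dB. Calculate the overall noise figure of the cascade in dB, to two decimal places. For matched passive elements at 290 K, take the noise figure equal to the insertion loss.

5.53 dB

Convert to linear (a loss of L dB is a gain of −L dB): F_i = 10^(NF_i/10), G_i = 10^(G_i,dB/10)
  Stage 1: F_1 = 10^(3.62/10) = 2.301, G_1 = 10^(−3.62/10) = 0.4345
  Stage 2: F_2 = 10^(1.91/10) = 1.552, G_2 = 10^(24.8/10) = 302.0
Friis cascade:
  F = 2.301 + (1.552 − 1)/0.4345 = 3.573
NF = 10 log₁₀(3.573) = 5.53 dB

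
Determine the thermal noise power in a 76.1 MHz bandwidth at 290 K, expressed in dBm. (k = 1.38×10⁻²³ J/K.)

P_n = kTB = 1.38×10⁻²³ × 290 × 7.61×10⁷ = 3.05×10⁻¹³ W
In dBm: 10 log₁₀(3.05×10⁻¹³ / 10⁻³) = −95.2 dBm

−95.2 dBm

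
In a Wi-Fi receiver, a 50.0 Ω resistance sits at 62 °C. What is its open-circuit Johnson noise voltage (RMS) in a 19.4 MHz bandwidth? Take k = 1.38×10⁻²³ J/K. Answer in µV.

T = 62 °C + 273.15 = 335.15 K
V_n = √(4kTRB)
4kTRB = 4 × 1.38×10⁻²³ × 335.15 × 5.00×10¹ × 1.94×10⁷ = 1.79×10⁻¹¹ V²
V_n = √(1.79×10⁻¹¹) = 4.24×10⁻⁶ V = 4.24 µV

4.24 µV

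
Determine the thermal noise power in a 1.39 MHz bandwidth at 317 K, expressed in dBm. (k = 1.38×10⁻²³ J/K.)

P_n = kTB = 1.38×10⁻²³ × 317 × 1.39×10⁶ = 6.08×10⁻¹⁵ W
In dBm: 10 log₁₀(6.08×10⁻¹⁵ / 10⁻³) = −112.2 dBm

−112.2 dBm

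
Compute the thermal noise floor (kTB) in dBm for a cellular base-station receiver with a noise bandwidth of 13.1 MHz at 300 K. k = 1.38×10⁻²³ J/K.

P_n = kTB = 1.38×10⁻²³ × 300 × 1.31×10⁷ = 5.42×10⁻¹⁴ W
In dBm: 10 log₁₀(5.42×10⁻¹⁴ / 10⁻³) = −102.7 dBm

−102.7 dBm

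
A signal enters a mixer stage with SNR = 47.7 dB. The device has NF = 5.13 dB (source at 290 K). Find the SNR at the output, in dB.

42.57 dB

By definition F = SNR_in/SNR_out, so in dB: SNR_out = SNR_in − NF
SNR_out = 47.7 − 5.13 = 42.57 dB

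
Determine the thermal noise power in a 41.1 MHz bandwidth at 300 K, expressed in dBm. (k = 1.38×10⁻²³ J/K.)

P_n = kTB = 1.38×10⁻²³ × 300 × 4.11×10⁷ = 1.70×10⁻¹³ W
In dBm: 10 log₁₀(1.70×10⁻¹³ / 10⁻³) = −97.7 dBm

−97.7 dBm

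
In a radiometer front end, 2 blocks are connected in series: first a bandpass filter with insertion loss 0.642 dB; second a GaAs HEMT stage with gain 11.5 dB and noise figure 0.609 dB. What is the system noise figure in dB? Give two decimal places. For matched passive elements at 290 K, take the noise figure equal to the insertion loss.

1.25 dB

Convert to linear (a loss of L dB is a gain of −L dB): F_i = 10^(NF_i/10), G_i = 10^(G_i,dB/10)
  Stage 1: F_1 = 10^(0.642/10) = 1.159, G_1 = 10^(−0.642/10) = 0.8626
  Stage 2: F_2 = 10^(0.609/10) = 1.151, G_2 = 10^(11.5/10) = 14.13
Friis cascade:
  F = 1.159 + (1.151 − 1)/0.8626 = 1.334
NF = 10 log₁₀(1.334) = 1.25 dB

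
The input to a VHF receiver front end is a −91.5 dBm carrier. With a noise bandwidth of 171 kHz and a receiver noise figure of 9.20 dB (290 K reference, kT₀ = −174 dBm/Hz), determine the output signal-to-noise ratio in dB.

21.0 dB

Noise floor: N = −174 + 10 log₁₀(B) + NF
10 log₁₀(1.71×10⁵) = 52.33 dB
N = −174 + 52.33 + 9.20 = −112.47 dBm
SNR = P_sig − N = −91.5 − (−112.47) = 20.97 dB → 21.0 dB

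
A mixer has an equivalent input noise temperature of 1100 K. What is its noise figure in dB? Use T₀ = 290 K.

6.81 dB

F = 1 + T_e/T₀ = 1 + 1100/290 = 4.7931
NF = 10 log₁₀(4.7931) = 6.81 dB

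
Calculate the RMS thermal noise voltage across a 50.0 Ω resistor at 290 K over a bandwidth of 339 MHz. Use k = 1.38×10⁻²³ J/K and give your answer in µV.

16.5 µV

V_n = √(4kTRB)
4kTRB = 4 × 1.38×10⁻²³ × 290 × 5.00×10¹ × 3.39×10⁸ = 2.71×10⁻¹⁰ V²
V_n = √(2.71×10⁻¹⁰) = 1.65×10⁻⁵ V = 16.5 µV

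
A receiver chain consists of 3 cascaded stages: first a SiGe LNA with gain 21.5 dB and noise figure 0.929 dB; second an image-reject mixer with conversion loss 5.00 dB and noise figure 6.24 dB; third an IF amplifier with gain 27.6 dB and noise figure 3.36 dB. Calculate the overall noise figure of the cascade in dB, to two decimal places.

1.10 dB

Convert to linear (a loss of L dB is a gain of −L dB): F_i = 10^(NF_i/10), G_i = 10^(G_i,dB/10)
  Stage 1: F_1 = 10^(0.929/10) = 1.239, G_1 = 10^(21.5/10) = 141.3
  Stage 2: F_2 = 10^(6.24/10) = 4.207, G_2 = 10^(−5.00/10) = 0.3162
  Stage 3: F_3 = 10^(3.36/10) = 2.168, G_3 = 10^(27.6/10) = 575.4
Friis cascade:
  F = 1.239 + (4.207 − 1)/141.3 + (2.168 − 1)/44.67 = 1.287
NF = 10 log₁₀(1.287) = 1.10 dB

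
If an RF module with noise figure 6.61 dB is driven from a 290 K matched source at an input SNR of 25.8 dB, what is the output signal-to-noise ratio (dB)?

19.19 dB

By definition F = SNR_in/SNR_out, so in dB: SNR_out = SNR_in − NF
SNR_out = 25.8 − 6.61 = 19.19 dB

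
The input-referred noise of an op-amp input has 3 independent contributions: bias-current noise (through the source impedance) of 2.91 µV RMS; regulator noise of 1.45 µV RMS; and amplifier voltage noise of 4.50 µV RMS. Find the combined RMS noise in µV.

Uncorrelated sources add in power (mean-square): V_tot = √(ΣV_i²)
V_tot = √[(2.91×10⁻⁶)² + (1.45×10⁻⁶)² + (4.50×10⁻⁶)²] = 5.55×10⁻⁶ V = 5.55 µV

5.55 µV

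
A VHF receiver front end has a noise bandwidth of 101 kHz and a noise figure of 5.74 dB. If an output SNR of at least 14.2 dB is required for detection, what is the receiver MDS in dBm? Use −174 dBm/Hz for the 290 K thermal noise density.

Sensitivity = −174 + 10 log₁₀(B) + NF + SNR_min
= −174 + 50.04 + 5.74 + 14.2
= −104.02 dBm → −104.0 dBm

−104.0 dBm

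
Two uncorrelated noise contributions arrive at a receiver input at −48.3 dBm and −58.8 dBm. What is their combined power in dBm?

Convert to linear, add, convert back:
P₁ = 1.48×10⁻⁸ W, P₂ = 1.32×10⁻⁹ W
P_tot = 1.61×10⁻⁸ W → 10 log₁₀(P_tot / 10⁻³) = −47.9 dBm

−47.9 dBm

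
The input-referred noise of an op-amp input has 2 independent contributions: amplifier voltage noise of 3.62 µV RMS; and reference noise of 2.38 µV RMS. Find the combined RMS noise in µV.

4.33 µV

Uncorrelated sources add in power (mean-square): V_tot = √(ΣV_i²)
V_tot = √[(3.62×10⁻⁶)² + (2.38×10⁻⁶)²] = 4.33×10⁻⁶ V = 4.33 µV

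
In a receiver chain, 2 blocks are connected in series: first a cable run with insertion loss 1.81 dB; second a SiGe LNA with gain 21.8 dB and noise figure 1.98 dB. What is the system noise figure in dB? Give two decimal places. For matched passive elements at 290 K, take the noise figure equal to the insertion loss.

Convert to linear (a loss of L dB is a gain of −L dB): F_i = 10^(NF_i/10), G_i = 10^(G_i,dB/10)
  Stage 1: F_1 = 10^(1.81/10) = 1.517, G_1 = 10^(−1.81/10) = 0.6592
  Stage 2: F_2 = 10^(1.98/10) = 1.578, G_2 = 10^(21.8/10) = 151.4
Friis cascade:
  F = 1.517 + (1.578 − 1)/0.6592 = 2.393
NF = 10 log₁₀(2.393) = 3.79 dB

3.79 dB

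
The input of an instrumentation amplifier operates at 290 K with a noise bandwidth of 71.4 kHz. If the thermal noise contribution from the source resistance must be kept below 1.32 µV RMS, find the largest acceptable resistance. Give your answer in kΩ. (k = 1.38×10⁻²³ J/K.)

Johnson–Nyquist: V_n = √(4kTRB) ⇒ R = V_n² / (4kTB)
4kTB = 4 × 1.38×10⁻²³ × 290 × 7.14×10⁴ = 1.14×10⁻¹⁵
R = (1.32×10⁻⁶)² / 1.14×10⁻¹⁵ = 1.52×10³ Ω = 1.52 kΩ

1.52 kΩ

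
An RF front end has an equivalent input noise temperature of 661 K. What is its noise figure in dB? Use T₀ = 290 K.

5.16 dB

F = 1 + T_e/T₀ = 1 + 661/290 = 3.27931
NF = 10 log₁₀(3.27931) = 5.16 dB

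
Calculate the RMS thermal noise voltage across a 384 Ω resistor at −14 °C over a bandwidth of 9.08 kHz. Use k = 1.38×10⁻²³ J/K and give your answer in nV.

T = −14 °C + 273.15 = 259.15 K
V_n = √(4kTRB)
4kTRB = 4 × 1.38×10⁻²³ × 259.15 × 3.84×10² × 9.08×10³ = 4.99×10⁻¹⁴ V²
V_n = √(4.99×10⁻¹⁴) = 2.23×10⁻⁷ V = 223 nV

223 nV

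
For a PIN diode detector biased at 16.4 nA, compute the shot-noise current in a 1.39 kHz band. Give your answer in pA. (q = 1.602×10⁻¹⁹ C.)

2.70 pA

I_n = √(2qI·B)
2qI·B = 2 × 1.602×10⁻¹⁹ × 1.64×10⁻⁸ × 1.39×10³ = 7.30×10⁻²⁴ A²
I_n = √(7.30×10⁻²⁴) = 2.70×10⁻¹² A = 2.70 pA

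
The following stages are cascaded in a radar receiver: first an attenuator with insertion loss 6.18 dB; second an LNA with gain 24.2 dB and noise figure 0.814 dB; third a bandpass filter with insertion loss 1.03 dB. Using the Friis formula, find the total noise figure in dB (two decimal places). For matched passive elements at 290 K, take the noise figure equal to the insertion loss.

7.00 dB

Convert to linear (a loss of L dB is a gain of −L dB): F_i = 10^(NF_i/10), G_i = 10^(G_i,dB/10)
  Stage 1: F_1 = 10^(6.18/10) = 4.150, G_1 = 10^(−6.18/10) = 0.2410
  Stage 2: F_2 = 10^(0.814/10) = 1.206, G_2 = 10^(24.2/10) = 263.0
  Stage 3: F_3 = 10^(1.03/10) = 1.268, G_3 = 10^(−1.03/10) = 0.7889
Friis cascade:
  F = 4.150 + (1.206 − 1)/0.2410 + (1.268 − 1)/63.39 = 5.009
NF = 10 log₁₀(5.009) = 7.00 dB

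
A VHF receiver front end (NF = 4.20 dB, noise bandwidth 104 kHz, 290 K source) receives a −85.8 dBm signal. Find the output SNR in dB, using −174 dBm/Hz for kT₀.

33.8 dB

Noise floor: N = −174 + 10 log₁₀(B) + NF
10 log₁₀(1.04×10⁵) = 50.17 dB
N = −174 + 50.17 + 4.20 = −119.63 dBm
SNR = P_sig − N = −85.8 − (−119.63) = 33.83 dB → 33.8 dB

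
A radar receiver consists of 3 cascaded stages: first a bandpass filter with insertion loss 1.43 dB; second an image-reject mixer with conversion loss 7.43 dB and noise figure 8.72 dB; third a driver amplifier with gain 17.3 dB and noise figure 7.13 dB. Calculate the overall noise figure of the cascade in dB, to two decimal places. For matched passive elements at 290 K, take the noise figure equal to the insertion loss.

16.27 dB

Convert to linear (a loss of L dB is a gain of −L dB): F_i = 10^(NF_i/10), G_i = 10^(G_i,dB/10)
  Stage 1: F_1 = 10^(1.43/10) = 1.390, G_1 = 10^(−1.43/10) = 0.7194
  Stage 2: F_2 = 10^(8.72/10) = 7.447, G_2 = 10^(−7.43/10) = 0.1807
  Stage 3: F_3 = 10^(7.13/10) = 5.164, G_3 = 10^(17.3/10) = 53.70
Friis cascade:
  F = 1.390 + (7.447 − 1)/0.7194 + (5.164 − 1)/0.1300 = 42.38
NF = 10 log₁₀(42.38) = 16.27 dB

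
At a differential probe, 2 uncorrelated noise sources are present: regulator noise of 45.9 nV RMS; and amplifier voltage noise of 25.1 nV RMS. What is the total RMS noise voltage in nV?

Uncorrelated sources add in power (mean-square): V_tot = √(ΣV_i²)
V_tot = √[(4.59×10⁻⁸)² + (2.51×10⁻⁸)²] = 5.23×10⁻⁸ V = 52.3 nV

52.3 nV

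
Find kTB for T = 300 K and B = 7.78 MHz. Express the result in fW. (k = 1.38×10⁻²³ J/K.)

P_n = kTB = 1.38×10⁻²³ × 300 × 7.78×10⁶ = 3.22×10⁻¹⁴ W = 32.2 fW

32.2 fW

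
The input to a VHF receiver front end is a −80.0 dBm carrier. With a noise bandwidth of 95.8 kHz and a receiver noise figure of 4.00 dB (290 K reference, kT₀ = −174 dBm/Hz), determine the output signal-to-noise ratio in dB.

40.2 dB

Noise floor: N = −174 + 10 log₁₀(B) + NF
10 log₁₀(9.58×10⁴) = 49.81 dB
N = −174 + 49.81 + 4.00 = −120.19 dBm
SNR = P_sig − N = −80.0 − (−120.19) = 40.19 dB → 40.2 dB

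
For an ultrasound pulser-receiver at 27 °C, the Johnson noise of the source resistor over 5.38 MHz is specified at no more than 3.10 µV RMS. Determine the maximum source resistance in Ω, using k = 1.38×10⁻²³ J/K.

108 Ω

T = 27 °C + 273.15 = 300.15 K
Johnson–Nyquist: V_n = √(4kTRB) ⇒ R = V_n² / (4kTB)
4kTB = 4 × 1.38×10⁻²³ × 300.15 × 5.38×10⁶ = 8.91×10⁻¹⁴
R = (3.10×10⁻⁶)² / 8.91×10⁻¹⁴ = 1.08×10² Ω = 108 Ω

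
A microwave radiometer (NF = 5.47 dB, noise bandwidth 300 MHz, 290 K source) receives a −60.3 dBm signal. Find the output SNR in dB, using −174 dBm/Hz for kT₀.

23.5 dB

Noise floor: N = −174 + 10 log₁₀(B) + NF
10 log₁₀(3.00×10⁸) = 84.77 dB
N = −174 + 84.77 + 5.47 = −83.76 dBm
SNR = P_sig − N = −60.3 − (−83.76) = 23.46 dB → 23.5 dB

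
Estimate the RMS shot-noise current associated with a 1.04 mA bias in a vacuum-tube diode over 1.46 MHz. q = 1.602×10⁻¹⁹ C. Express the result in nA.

I_n = √(2qI·B)
2qI·B = 2 × 1.602×10⁻¹⁹ × 1.04×10⁻³ × 1.46×10⁶ = 4.86×10⁻¹⁶ A²
I_n = √(4.86×10⁻¹⁶) = 2.21×10⁻⁸ A = 22.1 nA

22.1 nA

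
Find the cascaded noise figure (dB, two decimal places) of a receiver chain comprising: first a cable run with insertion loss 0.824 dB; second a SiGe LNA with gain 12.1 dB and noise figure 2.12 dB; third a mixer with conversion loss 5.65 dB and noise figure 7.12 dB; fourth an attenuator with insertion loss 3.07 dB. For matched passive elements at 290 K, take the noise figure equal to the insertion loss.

Convert to linear (a loss of L dB is a gain of −L dB): F_i = 10^(NF_i/10), G_i = 10^(G_i,dB/10)
  Stage 1: F_1 = 10^(0.824/10) = 1.209, G_1 = 10^(−0.824/10) = 0.8272
  Stage 2: F_2 = 10^(2.12/10) = 1.629, G_2 = 10^(12.1/10) = 16.22
  Stage 3: F_3 = 10^(7.12/10) = 5.152, G_3 = 10^(−5.65/10) = 0.2723
  Stage 4: F_4 = 10^(3.07/10) = 2.028, G_4 = 10^(−3.07/10) = 0.4932
Friis cascade:
  F = 1.209 + (1.629 − 1)/0.8272 + (5.152 − 1)/13.42 + (2.028 − 1)/3.653 = 2.561
NF = 10 log₁₀(2.561) = 4.08 dB

4.08 dB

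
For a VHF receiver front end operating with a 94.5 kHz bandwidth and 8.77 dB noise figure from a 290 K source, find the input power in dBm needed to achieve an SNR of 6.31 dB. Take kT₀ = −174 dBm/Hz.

Sensitivity = −174 + 10 log₁₀(B) + NF + SNR_min
= −174 + 49.75 + 8.77 + 6.31
= −109.17 dBm → −109.2 dBm

−109.2 dBm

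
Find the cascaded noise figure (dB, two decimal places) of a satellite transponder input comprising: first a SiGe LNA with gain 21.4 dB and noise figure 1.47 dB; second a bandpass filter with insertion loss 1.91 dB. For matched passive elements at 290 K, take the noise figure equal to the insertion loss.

Convert to linear (a loss of L dB is a gain of −L dB): F_i = 10^(NF_i/10), G_i = 10^(G_i,dB/10)
  Stage 1: F_1 = 10^(1.47/10) = 1.403, G_1 = 10^(21.4/10) = 138.0
  Stage 2: F_2 = 10^(1.91/10) = 1.552, G_2 = 10^(−1.91/10) = 0.6442
Friis cascade:
  F = 1.403 + (1.552 − 1)/138.0 = 1.407
NF = 10 log₁₀(1.407) = 1.48 dB

1.48 dB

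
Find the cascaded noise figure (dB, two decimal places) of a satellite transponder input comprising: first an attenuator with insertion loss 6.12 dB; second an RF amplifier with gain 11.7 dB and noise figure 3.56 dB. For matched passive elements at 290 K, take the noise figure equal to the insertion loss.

9.68 dB

Convert to linear (a loss of L dB is a gain of −L dB): F_i = 10^(NF_i/10), G_i = 10^(G_i,dB/10)
  Stage 1: F_1 = 10^(6.12/10) = 4.093, G_1 = 10^(−6.12/10) = 0.2443
  Stage 2: F_2 = 10^(3.56/10) = 2.270, G_2 = 10^(11.7/10) = 14.79
Friis cascade:
  F = 4.093 + (2.270 − 1)/0.2443 = 9.290
NF = 10 log₁₀(9.290) = 9.68 dB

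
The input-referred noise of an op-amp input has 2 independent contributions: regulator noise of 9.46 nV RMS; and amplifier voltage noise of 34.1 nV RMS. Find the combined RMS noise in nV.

35.4 nV

Uncorrelated sources add in power (mean-square): V_tot = √(ΣV_i²)
V_tot = √[(9.46×10⁻⁹)² + (3.41×10⁻⁸)²] = 3.54×10⁻⁸ V = 35.4 nV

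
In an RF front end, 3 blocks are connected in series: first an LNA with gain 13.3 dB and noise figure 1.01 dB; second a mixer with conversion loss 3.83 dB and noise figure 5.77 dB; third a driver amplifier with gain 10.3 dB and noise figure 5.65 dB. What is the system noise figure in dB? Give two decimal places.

2.29 dB

Convert to linear (a loss of L dB is a gain of −L dB): F_i = 10^(NF_i/10), G_i = 10^(G_i,dB/10)
  Stage 1: F_1 = 10^(1.01/10) = 1.262, G_1 = 10^(13.3/10) = 21.38
  Stage 2: F_2 = 10^(5.77/10) = 3.776, G_2 = 10^(−3.83/10) = 0.4140
  Stage 3: F_3 = 10^(5.65/10) = 3.673, G_3 = 10^(10.3/10) = 10.72
Friis cascade:
  F = 1.262 + (3.776 − 1)/21.38 + (3.673 − 1)/8.851 = 1.694
NF = 10 log₁₀(1.694) = 2.29 dB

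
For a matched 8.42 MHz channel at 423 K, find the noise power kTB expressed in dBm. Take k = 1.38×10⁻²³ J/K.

P_n = kTB = 1.38×10⁻²³ × 423 × 8.42×10⁶ = 4.92×10⁻¹⁴ W
In dBm: 10 log₁₀(4.92×10⁻¹⁴ / 10⁻³) = −103.1 dBm

−103.1 dBm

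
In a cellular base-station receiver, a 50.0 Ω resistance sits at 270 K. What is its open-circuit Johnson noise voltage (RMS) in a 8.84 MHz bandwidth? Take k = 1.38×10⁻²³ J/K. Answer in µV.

2.57 µV

V_n = √(4kTRB)
4kTRB = 4 × 1.38×10⁻²³ × 270 × 5.00×10¹ × 8.84×10⁶ = 6.59×10⁻¹² V²
V_n = √(6.59×10⁻¹²) = 2.57×10⁻⁶ V = 2.57 µV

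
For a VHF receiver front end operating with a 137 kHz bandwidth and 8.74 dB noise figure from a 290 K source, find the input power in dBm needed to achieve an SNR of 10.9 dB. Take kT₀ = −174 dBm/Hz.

−103.0 dBm

Sensitivity = −174 + 10 log₁₀(B) + NF + SNR_min
= −174 + 51.37 + 8.74 + 10.9
= −102.99 dBm → −103.0 dBm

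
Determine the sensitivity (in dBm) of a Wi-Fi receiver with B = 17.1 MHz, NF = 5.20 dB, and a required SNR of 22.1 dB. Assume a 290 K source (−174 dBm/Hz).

−74.4 dBm

Sensitivity = −174 + 10 log₁₀(B) + NF + SNR_min
= −174 + 72.33 + 5.20 + 22.1
= −74.37 dBm → −74.4 dBm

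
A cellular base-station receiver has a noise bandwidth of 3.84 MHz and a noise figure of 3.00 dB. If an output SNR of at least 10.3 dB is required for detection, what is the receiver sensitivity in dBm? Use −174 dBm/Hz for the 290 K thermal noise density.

Sensitivity = −174 + 10 log₁₀(B) + NF + SNR_min
= −174 + 65.84 + 3.00 + 10.3
= −94.86 dBm → −94.9 dBm

−94.9 dBm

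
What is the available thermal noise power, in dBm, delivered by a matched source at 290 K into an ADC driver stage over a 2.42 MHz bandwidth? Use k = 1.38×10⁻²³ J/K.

P_n = kTB = 1.38×10⁻²³ × 290 × 2.42×10⁶ = 9.68×10⁻¹⁵ W
In dBm: 10 log₁₀(9.68×10⁻¹⁵ / 10⁻³) = −110.1 dBm

−110.1 dBm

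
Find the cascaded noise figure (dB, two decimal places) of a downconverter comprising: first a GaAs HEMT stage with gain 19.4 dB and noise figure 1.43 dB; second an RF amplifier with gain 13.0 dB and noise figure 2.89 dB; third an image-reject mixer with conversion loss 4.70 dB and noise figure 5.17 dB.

Convert to linear (a loss of L dB is a gain of −L dB): F_i = 10^(NF_i/10), G_i = 10^(G_i,dB/10)
  Stage 1: F_1 = 10^(1.43/10) = 1.390, G_1 = 10^(19.4/10) = 87.10
  Stage 2: F_2 = 10^(2.89/10) = 1.945, G_2 = 10^(13.0/10) = 19.95
  Stage 3: F_3 = 10^(5.17/10) = 3.289, G_3 = 10^(−4.70/10) = 0.3388
Friis cascade:
  F = 1.390 + (1.945 − 1)/87.10 + (3.289 − 1)/1738 = 1.402
NF = 10 log₁₀(1.402) = 1.47 dB

1.47 dB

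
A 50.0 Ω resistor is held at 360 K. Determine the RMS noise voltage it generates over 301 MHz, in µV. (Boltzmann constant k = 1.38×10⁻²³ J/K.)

17.3 µV

V_n = √(4kTRB)
4kTRB = 4 × 1.38×10⁻²³ × 360 × 5.00×10¹ × 3.01×10⁸ = 2.99×10⁻¹⁰ V²
V_n = √(2.99×10⁻¹⁰) = 1.73×10⁻⁵ V = 17.3 µV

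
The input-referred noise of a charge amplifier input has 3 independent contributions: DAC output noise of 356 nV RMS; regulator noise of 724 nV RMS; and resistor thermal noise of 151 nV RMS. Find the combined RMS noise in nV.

821 nV

Uncorrelated sources add in power (mean-square): V_tot = √(ΣV_i²)
V_tot = √[(3.56×10⁻⁷)² + (7.24×10⁻⁷)² + (1.51×10⁻⁷)²] = 8.21×10⁻⁷ V = 821 nV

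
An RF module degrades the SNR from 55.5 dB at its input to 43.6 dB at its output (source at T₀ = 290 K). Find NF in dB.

NF (dB) = SNR_in(dB) − SNR_out(dB) when the source is at T₀
NF = 55.5 − 43.6 = 11.9 dB

11.9 dB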